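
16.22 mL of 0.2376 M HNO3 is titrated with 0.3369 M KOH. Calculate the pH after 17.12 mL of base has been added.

n(acid) = 0.2376 x 0.01622 = 0.003854 mol; n(KOH) added = 0.3369 x 0.01712 = 0.005768 mol.
Base is in excess by 0.005768 - 0.003854 = 0.001914 mol in a total volume of 0.03334 L.
[OH^-] = 0.001914/0.03334 = 0.05740 M, so pOH = 1.24 and pH = 14.00 - 1.24 = 12.76.

12.76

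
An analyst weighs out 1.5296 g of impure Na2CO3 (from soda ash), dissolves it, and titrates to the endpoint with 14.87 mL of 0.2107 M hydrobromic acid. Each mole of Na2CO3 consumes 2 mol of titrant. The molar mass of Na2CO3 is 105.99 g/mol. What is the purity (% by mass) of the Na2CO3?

10.9%

n(HBr) = 0.2107 x 0.01487 = 0.003133 mol.
n(Na2CO3) = 0.003133 / 2 = 0.001567 mol.
mass of Na2CO3 = 0.001567 x 105.99 = 0.1660 g.
% purity = 0.1660 / 1.5296 x 100 = 10.9%.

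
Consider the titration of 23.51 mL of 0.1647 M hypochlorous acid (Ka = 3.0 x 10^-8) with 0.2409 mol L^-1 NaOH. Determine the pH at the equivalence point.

10.26

n(HClO) = 0.1647 x 0.02351 = 0.003872 mol; V(NaOH) at equivalence = 0.003872/0.2409 = 0.01607 L.
At equivalence all the acid is converted to ClO-; total volume = 0.02351 + 0.01607 = 0.03958 L, so [ClO-] = 0.003872/0.03958 = 0.09782 M.
Kb = Kw/Ka = 1.0e-14 / 3.0 x 10^-8 = 3.33e-7.
[OH^-] = sqrt(Kb x [ClO-]) = sqrt(3.33e-7 x 0.09782) = 0.000181 M.
pOH = 3.74, so pH = 14.00 - 3.74 = 10.26.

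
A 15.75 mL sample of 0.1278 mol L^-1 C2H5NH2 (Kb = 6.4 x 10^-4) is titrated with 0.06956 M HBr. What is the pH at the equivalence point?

n(C2H5NH2) = 0.1278 x 0.01575 = 0.002013 mol; V(HBr) at equivalence = 0.002013/0.06956 = 0.02894 L.
At equivalence the base is fully converted to C2H5NH3+; total volume = 0.04469 L, so [C2H5NH3+] = 0.002013/0.04469 = 0.04504 M.
Ka(C2H5NH3+) = Kw/Kb = 1.0e-14 / 6.4 x 10^-4 = 1.56e-11.
[H^+] = sqrt(Ka x [C2H5NH3+]) = sqrt(1.56e-11 x 0.04504) = 8.39e-7 M.
pH = -log(8.39e-7) = 6.08.

6.08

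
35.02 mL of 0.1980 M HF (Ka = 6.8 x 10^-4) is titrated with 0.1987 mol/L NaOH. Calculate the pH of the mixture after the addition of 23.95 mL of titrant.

Initial n(HF) = 0.1980 x 0.03502 = 0.006934 mol.
n(NaOH) added = 0.1987 x 0.02395 = 0.004759 mol, converting that many moles of HF to F-.
Remaining n(HF) = 0.002175 mol; n(F-) = 0.004759 mol.
By Henderson-Hasselbalch, pH = pKa + log([A^-]/[HA]) = 3.17 + log(0.004759/0.002175) = 3.17 + (+0.34) = 3.51.

3.51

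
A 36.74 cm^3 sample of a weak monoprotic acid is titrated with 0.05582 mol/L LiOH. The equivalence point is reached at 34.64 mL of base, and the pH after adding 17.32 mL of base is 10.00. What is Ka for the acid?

17.32 mL is half of the equivalence volume, so this is the half-equivalence point where [HA] = [A^-].
At half-equivalence pH = pKa, so pKa = 10.00.
Ka = 10^(-10.00) = 1.0 x 10^-10.

1.0 x 10^-10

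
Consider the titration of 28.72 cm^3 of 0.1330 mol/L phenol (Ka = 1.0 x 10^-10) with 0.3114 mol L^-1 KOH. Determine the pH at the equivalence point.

11.48

n(C6H5OH) = 0.1330 x 0.02872 = 0.003820 mol; V(KOH) at equivalence = 0.003820/0.3114 = 0.01227 L.
At equivalence all the acid is converted to C6H5O-; total volume = 0.02872 + 0.01227 = 0.04099 L, so [C6H5O-] = 0.003820/0.04099 = 0.09320 M.
Kb = Kw/Ka = 1.0e-14 / 1.0 x 10^-10 = 0.000100.
[OH^-] = sqrt(Kb x [C6H5O-]) = sqrt(0.000100 x 0.09320) = 0.00305 M.
pOH = 2.52, so pH = 14.00 - 2.52 = 11.48.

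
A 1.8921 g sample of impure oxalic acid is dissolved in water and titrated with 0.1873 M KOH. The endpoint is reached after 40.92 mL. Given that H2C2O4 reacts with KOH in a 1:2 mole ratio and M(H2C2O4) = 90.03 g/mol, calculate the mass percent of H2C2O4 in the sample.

n(KOH) = 0.1873 x 0.04092 = 0.007664 mol.
n(H2C2O4) = 0.007664 / 2 = 0.003832 mol.
mass of H2C2O4 = 0.003832 x 90.03 = 0.3450 g.
% purity = 0.3450 / 1.8921 x 100 = 18.2%.

18.2%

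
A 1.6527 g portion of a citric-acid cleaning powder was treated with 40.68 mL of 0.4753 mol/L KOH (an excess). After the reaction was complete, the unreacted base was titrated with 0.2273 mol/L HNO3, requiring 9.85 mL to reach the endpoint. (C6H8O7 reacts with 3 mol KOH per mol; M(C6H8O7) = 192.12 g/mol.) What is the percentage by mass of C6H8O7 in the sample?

66.2%

Total n(KOH) added = 0.4753 x 0.04068 = 0.01934 mol.
n(HNO3) used = 0.2273 x 0.009850 = 0.002239 mol, which equals the excess n(KOH).
So n(KOH) consumed by the sample = 0.01934 - 0.002239 = 0.01710 mol.
n(C6H8O7) = 0.01710 / 3 = 0.005699 mol.
mass C6H8O7 = 0.005699 x 192.12 = 1.095 g, so %C6H8O7 = 1.095/1.6527 x 100 = 66.2%.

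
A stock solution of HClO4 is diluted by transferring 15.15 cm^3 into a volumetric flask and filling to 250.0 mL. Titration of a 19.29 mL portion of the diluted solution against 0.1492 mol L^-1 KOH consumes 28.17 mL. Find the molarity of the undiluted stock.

3.60 M

n(KOH) = 0.1492 x 0.02817 = 0.004203 mol.
n(HClO4) in the aliquot = 0.004203 mol.
[diluted HClO4] = 0.004203 / 0.01929 = 0.2179 M.
Dilution factor = 250.0/15.15 = 16.50, so [stock] = 0.2179 x 16.50 = 3.60 M.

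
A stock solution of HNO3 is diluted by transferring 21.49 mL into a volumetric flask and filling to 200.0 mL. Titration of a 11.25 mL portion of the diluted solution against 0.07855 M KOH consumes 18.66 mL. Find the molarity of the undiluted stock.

n(KOH) = 0.07855 x 0.01866 = 0.001466 mol.
n(HNO3) in the aliquot = 0.001466 mol.
[diluted HNO3] = 0.001466 / 0.01125 = 0.1303 M.
Dilution factor = 200.0/21.49 = 9.307, so [stock] = 0.1303 x 9.307 = 1.21 M.

1.21 M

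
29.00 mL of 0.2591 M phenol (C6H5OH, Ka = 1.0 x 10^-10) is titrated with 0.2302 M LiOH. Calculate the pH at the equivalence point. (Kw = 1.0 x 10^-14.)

11.54

n(C6H5OH) = 0.2591 x 0.02900 = 0.007514 mol; V(LiOH) at equivalence = 0.007514/0.2302 = 0.03264 L.
At equivalence all the acid is converted to C6H5O-; total volume = 0.02900 + 0.03264 = 0.06164 L, so [C6H5O-] = 0.007514/0.06164 = 0.1219 M.
Kb = Kw/Ka = 1.0e-14 / 1.0 x 10^-10 = 0.000100.
[OH^-] = sqrt(Kb x [C6H5O-]) = sqrt(0.000100 x 0.1219) = 0.00349 M.
pOH = 2.46, so pH = 14.00 - 2.46 = 11.54.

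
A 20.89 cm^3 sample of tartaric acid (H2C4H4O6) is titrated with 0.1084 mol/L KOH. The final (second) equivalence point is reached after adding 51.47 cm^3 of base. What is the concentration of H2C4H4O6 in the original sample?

0.134 M

n(KOH) = 0.1084 x 0.05147 = 0.005579 mol.
At the final (second) equivalence point, 2 mol OH^- react per mol H2C4H4O6, so n(H2C4H4O6) = 0.005579 / 2 = 0.002790 mol.
[H2C4H4O6] = 0.002790 / 0.02089 L = 0.134 M.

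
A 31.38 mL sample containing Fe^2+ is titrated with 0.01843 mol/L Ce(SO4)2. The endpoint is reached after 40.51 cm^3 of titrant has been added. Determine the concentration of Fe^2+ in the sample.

n(Ce(SO4)2) = 0.01843 x 0.04051 = 0.0007466 mol.
From the balanced equation, 1 mol Ce(SO4)2 reacts with 1 mol Fe^2+, so n(Fe^2+) = 0.0007466 x 1/1 = 0.0007466 mol.
[Fe^2+] = 0.0007466 / 0.03138 L = 0.0238 M.

0.0238 M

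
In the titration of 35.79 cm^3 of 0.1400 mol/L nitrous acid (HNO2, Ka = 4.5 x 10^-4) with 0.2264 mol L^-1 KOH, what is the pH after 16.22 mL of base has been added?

3.79

Initial n(HNO2) = 0.1400 x 0.03579 = 0.005011 mol.
n(KOH) added = 0.2264 x 0.01622 = 0.003672 mol, converting that many moles of HNO2 to NO2-.
Remaining n(HNO2) = 0.001338 mol; n(NO2-) = 0.003672 mol.
By Henderson-Hasselbalch, pH = pKa + log([A^-]/[HA]) = 3.35 + log(0.003672/0.001338) = 3.35 + (+0.44) = 3.79.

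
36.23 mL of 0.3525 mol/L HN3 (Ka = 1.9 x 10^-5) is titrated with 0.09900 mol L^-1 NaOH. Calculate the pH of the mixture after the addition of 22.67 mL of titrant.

4.05

Initial n(HN3) = 0.3525 x 0.03623 = 0.01277 mol.
n(NaOH) added = 0.09900 x 0.02267 = 0.002244 mol, converting that many moles of HN3 to N3-.
Remaining n(HN3) = 0.01053 mol; n(N3-) = 0.002244 mol.
By Henderson-Hasselbalch, pH = pKa + log([A^-]/[HA]) = 4.72 + log(0.002244/0.01053) = 4.72 + (-0.67) = 4.05.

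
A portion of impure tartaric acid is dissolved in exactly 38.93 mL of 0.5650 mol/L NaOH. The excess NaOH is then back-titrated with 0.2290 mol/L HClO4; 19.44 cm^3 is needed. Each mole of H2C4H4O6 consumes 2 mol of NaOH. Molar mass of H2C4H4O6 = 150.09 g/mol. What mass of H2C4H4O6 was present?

Total n(NaOH) added = 0.5650 x 0.03893 = 0.02200 mol.
n(HClO4) used = 0.2290 x 0.01944 = 0.004452 mol, which equals the excess n(NaOH).
So n(NaOH) consumed by the sample = 0.02200 - 0.004452 = 0.01754 mol.
n(H2C4H4O6) = 0.01754 / 2 = 0.008772 mol.
mass = 0.008772 mol x 150.09 g/mol = 1.32 g.

1.32 g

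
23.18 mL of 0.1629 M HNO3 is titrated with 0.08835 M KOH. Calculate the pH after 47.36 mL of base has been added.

11.76

n(acid) = 0.1629 x 0.02318 = 0.003776 mol; n(KOH) added = 0.08835 x 0.04736 = 0.004184 mol.
Base is in excess by 0.004184 - 0.003776 = 0.0004082 mol in a total volume of 0.07054 L.
[OH^-] = 0.0004082/0.07054 = 0.005787 M, so pOH = 2.24 and pH = 14.00 - 2.24 = 11.76.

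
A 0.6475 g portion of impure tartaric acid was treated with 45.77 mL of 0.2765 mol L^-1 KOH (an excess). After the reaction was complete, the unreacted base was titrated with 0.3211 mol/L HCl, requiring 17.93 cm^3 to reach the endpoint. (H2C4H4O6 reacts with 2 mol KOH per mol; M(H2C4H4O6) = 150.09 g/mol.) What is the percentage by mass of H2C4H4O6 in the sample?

79.9%

Total n(KOH) added = 0.2765 x 0.04577 = 0.01266 mol.
n(HCl) used = 0.3211 x 0.01793 = 0.005757 mol, which equals the excess n(KOH).
So n(KOH) consumed by the sample = 0.01266 - 0.005757 = 0.006898 mol.
n(H2C4H4O6) = 0.006898 / 2 = 0.003449 mol.
mass H2C4H4O6 = 0.003449 x 150.09 = 0.5177 g, so %H2C4H4O6 = 0.5177/0.6475 x 100 = 79.9%.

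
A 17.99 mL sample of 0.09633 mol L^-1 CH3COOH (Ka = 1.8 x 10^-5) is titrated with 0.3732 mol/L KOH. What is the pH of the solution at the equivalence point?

n(CH3COOH) = 0.09633 x 0.01799 = 0.001733 mol; V(KOH) at equivalence = 0.001733/0.3732 = 0.004644 L.
At equivalence all the acid is converted to CH3COO-; total volume = 0.01799 + 0.004644 = 0.02263 L, so [CH3COO-] = 0.001733/0.02263 = 0.07657 M.
Kb = Kw/Ka = 1.0e-14 / 1.8 x 10^-5 = 5.56e-10.
[OH^-] = sqrt(Kb x [CH3COO-]) = sqrt(5.56e-10 x 0.07657) = 6.52e-6 M.
pOH = 5.19, so pH = 14.00 - 5.19 = 8.81.

8.81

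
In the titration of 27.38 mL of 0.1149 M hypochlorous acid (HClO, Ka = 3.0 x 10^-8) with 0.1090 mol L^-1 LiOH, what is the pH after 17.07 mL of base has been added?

7.68

Initial n(HClO) = 0.1149 x 0.02738 = 0.003146 mol.
n(LiOH) added = 0.1090 x 0.01707 = 0.001861 mol, converting that many moles of HClO to ClO-.
Remaining n(HClO) = 0.001285 mol; n(ClO-) = 0.001861 mol.
By Henderson-Hasselbalch, pH = pKa + log([A^-]/[HA]) = 7.52 + log(0.001861/0.001285) = 7.52 + (+0.16) = 7.68.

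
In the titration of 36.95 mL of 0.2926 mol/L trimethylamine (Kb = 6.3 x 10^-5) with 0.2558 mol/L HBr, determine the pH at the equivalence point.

5.33

n((CH3)3N) = 0.2926 x 0.03695 = 0.01081 mol; V(HBr) at equivalence = 0.01081/0.2558 = 0.04227 L.
At equivalence the base is fully converted to (CH3)3NH+; total volume = 0.07922 L, so [(CH3)3NH+] = 0.01081/0.07922 = 0.1365 M.
Ka((CH3)3NH+) = Kw/Kb = 1.0e-14 / 6.3 x 10^-5 = 1.59e-10.
[H^+] = sqrt(Ka x [(CH3)3NH+]) = sqrt(1.59e-10 x 0.1365) = 4.65e-6 M.
pH = -log(4.65e-6) = 5.33.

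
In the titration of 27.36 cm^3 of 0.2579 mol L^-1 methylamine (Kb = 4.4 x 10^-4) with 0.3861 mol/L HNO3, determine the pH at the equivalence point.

5.73

n(CH3NH2) = 0.2579 x 0.02736 = 0.007056 mol; V(HNO3) at equivalence = 0.007056/0.3861 = 0.01828 L.
At equivalence the base is fully converted to CH3NH3+; total volume = 0.04564 L, so [CH3NH3+] = 0.007056/0.04564 = 0.1546 M.
Ka(CH3NH3+) = Kw/Kb = 1.0e-14 / 4.4 x 10^-4 = 2.27e-11.
[H^+] = sqrt(Ka x [CH3NH3+]) = sqrt(2.27e-11 x 0.1546) = 1.87e-6 M.
pH = -log(1.87e-6) = 5.73.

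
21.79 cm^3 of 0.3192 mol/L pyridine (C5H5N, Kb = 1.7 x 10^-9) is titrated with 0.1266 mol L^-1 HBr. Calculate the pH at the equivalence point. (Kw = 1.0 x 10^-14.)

3.14

n(C5H5N) = 0.3192 x 0.02179 = 0.006955 mol; V(HBr) at equivalence = 0.006955/0.1266 = 0.05494 L.
At equivalence the base is fully converted to C5H5NH+; total volume = 0.07673 L, so [C5H5NH+] = 0.006955/0.07673 = 0.09065 M.
Ka(C5H5NH+) = Kw/Kb = 1.0e-14 / 1.7 x 10^-9 = 5.88e-6.
[H^+] = sqrt(Ka x [C5H5NH+]) = sqrt(5.88e-6 x 0.09065) = 0.000730 M.
pH = -log(0.000730) = 3.14.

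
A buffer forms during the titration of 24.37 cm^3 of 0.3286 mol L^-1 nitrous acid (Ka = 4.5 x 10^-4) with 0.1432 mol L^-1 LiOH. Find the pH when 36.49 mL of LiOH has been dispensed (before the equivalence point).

3.62

Initial n(HNO2) = 0.3286 x 0.02437 = 0.008008 mol.
n(LiOH) added = 0.1432 x 0.03649 = 0.005225 mol, converting that many moles of HNO2 to NO2-.
Remaining n(HNO2) = 0.002783 mol; n(NO2-) = 0.005225 mol.
By Henderson-Hasselbalch, pH = pKa + log([A^-]/[HA]) = 3.35 + log(0.005225/0.002783) = 3.35 + (+0.27) = 3.62.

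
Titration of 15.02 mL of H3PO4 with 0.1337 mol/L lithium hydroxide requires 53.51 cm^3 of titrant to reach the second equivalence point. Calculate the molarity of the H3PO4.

n(LiOH) = 0.1337 x 0.05351 = 0.007154 mol.
At the second equivalence point, 2 mol OH^- react per mol H3PO4, so n(H3PO4) = 0.007154 / 2 = 0.003577 mol.
[H3PO4] = 0.003577 / 0.01502 L = 0.238 M.

0.238 M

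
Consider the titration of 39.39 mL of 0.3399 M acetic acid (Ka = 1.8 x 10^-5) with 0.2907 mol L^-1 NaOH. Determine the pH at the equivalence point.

n(CH3COOH) = 0.3399 x 0.03939 = 0.01339 mol; V(NaOH) at equivalence = 0.01339/0.2907 = 0.04606 L.
At equivalence all the acid is converted to CH3COO-; total volume = 0.03939 + 0.04606 = 0.08545 L, so [CH3COO-] = 0.01339/0.08545 = 0.1567 M.
Kb = Kw/Ka = 1.0e-14 / 1.8 x 10^-5 = 5.56e-10.
[OH^-] = sqrt(Kb x [CH3COO-]) = sqrt(5.56e-10 x 0.1567) = 9.33e-6 M.
pOH = 5.03, so pH = 14.00 - 5.03 = 8.97.

8.97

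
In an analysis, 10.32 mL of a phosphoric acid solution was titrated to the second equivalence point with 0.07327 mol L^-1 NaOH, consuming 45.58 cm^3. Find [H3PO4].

n(NaOH) = 0.07327 x 0.04558 = 0.003340 mol.
At the second equivalence point, 2 mol OH^- react per mol H3PO4, so n(H3PO4) = 0.003340 / 2 = 0.001670 mol.
[H3PO4] = 0.001670 / 0.01032 L = 0.162 M.

0.162 M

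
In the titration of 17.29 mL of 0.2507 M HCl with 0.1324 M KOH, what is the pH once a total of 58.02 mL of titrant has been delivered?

n(acid) = 0.2507 x 0.01729 = 0.004335 mol; n(KOH) added = 0.1324 x 0.05802 = 0.007682 mol.
Base is in excess by 0.007682 - 0.004335 = 0.003347 mol in a total volume of 0.07531 L.
[OH^-] = 0.003347/0.07531 = 0.04445 M, so pOH = 1.35 and pH = 14.00 - 1.35 = 12.65.

12.65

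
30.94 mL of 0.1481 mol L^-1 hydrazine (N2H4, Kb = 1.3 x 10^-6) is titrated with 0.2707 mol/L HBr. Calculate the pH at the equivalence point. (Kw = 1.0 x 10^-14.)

n(N2H4) = 0.1481 x 0.03094 = 0.004582 mol; V(HBr) at equivalence = 0.004582/0.2707 = 0.01693 L.
At equivalence the base is fully converted to N2H5+; total volume = 0.04787 L, so [N2H5+] = 0.004582/0.04787 = 0.09573 M.
Ka(N2H5+) = Kw/Kb = 1.0e-14 / 1.3 x 10^-6 = 7.69e-9.
[H^+] = sqrt(Ka x [N2H5+]) = sqrt(7.69e-9 x 0.09573) = 2.71e-5 M.
pH = -log(2.71e-5) = 4.57.

4.57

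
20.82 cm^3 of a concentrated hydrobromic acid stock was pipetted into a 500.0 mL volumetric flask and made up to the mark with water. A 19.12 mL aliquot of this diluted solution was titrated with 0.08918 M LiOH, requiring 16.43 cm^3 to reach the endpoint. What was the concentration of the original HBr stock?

n(LiOH) = 0.08918 x 0.01643 = 0.001465 mol.
n(HBr) in the aliquot = 0.001465 mol.
[diluted HBr] = 0.001465 / 0.01912 = 0.07663 M.
Dilution factor = 500.0/20.82 = 24.02, so [stock] = 0.07663 x 24.02 = 1.84 M.

1.84 M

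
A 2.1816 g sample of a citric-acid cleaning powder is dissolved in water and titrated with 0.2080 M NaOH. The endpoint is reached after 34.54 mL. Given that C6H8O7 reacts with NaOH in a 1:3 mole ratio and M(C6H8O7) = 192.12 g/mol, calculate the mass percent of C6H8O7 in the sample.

21.1%

n(NaOH) = 0.2080 x 0.03454 = 0.007184 mol.
n(C6H8O7) = 0.007184 / 3 = 0.002395 mol.
mass of C6H8O7 = 0.002395 x 192.12 = 0.4601 g.
% purity = 0.4601 / 2.1816 x 100 = 21.1%.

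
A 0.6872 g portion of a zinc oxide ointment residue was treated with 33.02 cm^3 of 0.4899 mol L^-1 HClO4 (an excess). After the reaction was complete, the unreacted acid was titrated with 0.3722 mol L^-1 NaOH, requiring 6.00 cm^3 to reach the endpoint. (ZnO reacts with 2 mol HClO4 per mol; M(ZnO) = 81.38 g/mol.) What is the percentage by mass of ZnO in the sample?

Total n(HClO4) added = 0.4899 x 0.03302 = 0.01618 mol.
n(NaOH) used = 0.3722 x 0.006000 = 0.002233 mol, which equals the excess n(HClO4).
So n(HClO4) consumed by the sample = 0.01618 - 0.002233 = 0.01394 mol.
n(ZnO) = 0.01394 / 2 = 0.006972 mol.
mass ZnO = 0.006972 x 81.38 = 0.5674 g, so %ZnO = 0.5674/0.6872 x 100 = 82.6%.

82.6%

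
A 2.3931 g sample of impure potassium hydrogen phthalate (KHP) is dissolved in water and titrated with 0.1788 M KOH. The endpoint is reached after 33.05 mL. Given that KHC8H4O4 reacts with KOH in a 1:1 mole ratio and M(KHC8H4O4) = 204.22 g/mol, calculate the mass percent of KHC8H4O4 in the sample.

n(KOH) = 0.1788 x 0.03305 = 0.005909 mol.
n(KHC8H4O4) = 0.005909 / 1 = 0.005909 mol.
mass of KHC8H4O4 = 0.005909 x 204.22 = 1.207 g.
% purity = 1.207 / 2.3931 x 100 = 50.4%.

50.4%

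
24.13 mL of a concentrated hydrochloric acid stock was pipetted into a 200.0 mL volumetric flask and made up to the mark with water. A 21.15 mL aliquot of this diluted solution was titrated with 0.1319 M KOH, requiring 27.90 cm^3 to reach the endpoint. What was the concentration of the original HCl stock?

1.44 M

n(KOH) = 0.1319 x 0.02790 = 0.003680 mol.
n(HCl) in the aliquot = 0.003680 mol.
[diluted HCl] = 0.003680 / 0.02115 = 0.1740 M.
Dilution factor = 200.0/24.13 = 8.288, so [stock] = 0.1740 x 8.288 = 1.44 M.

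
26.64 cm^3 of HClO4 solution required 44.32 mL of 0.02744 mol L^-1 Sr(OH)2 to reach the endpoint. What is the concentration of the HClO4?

n(Sr(OH)2) delivered = 0.02744 x 0.04432 = 0.001216 mol.
The reaction is 2 HClO4 + 1 Sr(OH)2, so n(HClO4) = 0.001216 x 2/1 = 0.002432 mol.
[HClO4] = 0.002432 mol / 0.02664 L = 0.0913 M.

0.0913 M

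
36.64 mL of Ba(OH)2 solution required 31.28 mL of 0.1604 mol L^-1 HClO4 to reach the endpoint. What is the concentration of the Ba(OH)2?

0.0685 M

n(HClO4) delivered = 0.1604 x 0.03128 = 0.005017 mol.
The reaction is 1 Ba(OH)2 + 2 HClO4, so n(Ba(OH)2) = 0.005017 x 1/2 = 0.002509 mol.
[Ba(OH)2] = 0.002509 mol / 0.03664 L = 0.0685 M.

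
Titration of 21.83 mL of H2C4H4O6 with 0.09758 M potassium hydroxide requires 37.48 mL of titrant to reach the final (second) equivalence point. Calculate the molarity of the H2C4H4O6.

0.0838 M

n(KOH) = 0.09758 x 0.03748 = 0.003657 mol.
At the final (second) equivalence point, 2 mol OH^- react per mol H2C4H4O6, so n(H2C4H4O6) = 0.003657 / 2 = 0.001829 mol.
[H2C4H4O6] = 0.001829 / 0.02183 L = 0.0838 M.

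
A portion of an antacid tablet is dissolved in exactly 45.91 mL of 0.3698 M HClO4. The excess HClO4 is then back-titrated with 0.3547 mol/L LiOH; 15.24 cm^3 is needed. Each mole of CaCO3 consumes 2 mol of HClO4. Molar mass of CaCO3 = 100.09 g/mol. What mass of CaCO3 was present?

Total n(HClO4) added = 0.3698 x 0.04591 = 0.01698 mol.
n(LiOH) used = 0.3547 x 0.01524 = 0.005406 mol, which equals the excess n(HClO4).
So n(HClO4) consumed by the sample = 0.01698 - 0.005406 = 0.01157 mol.
n(CaCO3) = 0.01157 / 2 = 0.005786 mol.
mass = 0.005786 mol x 100.09 g/mol = 0.579 g.

0.579 g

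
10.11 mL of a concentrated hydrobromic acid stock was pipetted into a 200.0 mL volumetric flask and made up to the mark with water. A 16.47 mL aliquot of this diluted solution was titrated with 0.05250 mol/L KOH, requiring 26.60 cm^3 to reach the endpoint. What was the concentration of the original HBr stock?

1.68 M

n(KOH) = 0.05250 x 0.02660 = 0.001397 mol.
n(HBr) in the aliquot = 0.001397 mol.
[diluted HBr] = 0.001397 / 0.01647 = 0.08479 M.
Dilution factor = 200.0/10.11 = 19.78, so [stock] = 0.08479 x 19.78 = 1.68 M.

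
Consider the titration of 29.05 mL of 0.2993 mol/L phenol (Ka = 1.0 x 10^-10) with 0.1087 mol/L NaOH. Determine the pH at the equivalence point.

n(C6H5OH) = 0.2993 x 0.02905 = 0.008695 mol; V(NaOH) at equivalence = 0.008695/0.1087 = 0.07999 L.
At equivalence all the acid is converted to C6H5O-; total volume = 0.02905 + 0.07999 = 0.1090 L, so [C6H5O-] = 0.008695/0.1090 = 0.07974 M.
Kb = Kw/Ka = 1.0e-14 / 1.0 x 10^-10 = 0.000100.
[OH^-] = sqrt(Kb x [C6H5O-]) = sqrt(0.000100 x 0.07974) = 0.00282 M.
pOH = 2.55, so pH = 14.00 - 2.55 = 11.45.

11.45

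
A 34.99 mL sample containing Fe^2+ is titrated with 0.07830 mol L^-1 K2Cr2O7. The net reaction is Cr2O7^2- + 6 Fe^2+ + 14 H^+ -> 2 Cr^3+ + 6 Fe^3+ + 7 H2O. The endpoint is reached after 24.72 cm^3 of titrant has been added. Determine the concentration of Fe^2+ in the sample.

n(K2Cr2O7) = 0.07830 x 0.02472 = 0.001936 mol.
From the balanced equation, 1 mol K2Cr2O7 reacts with 6 mol Fe^2+, so n(Fe^2+) = 0.001936 x 6/1 = 0.01161 mol.
[Fe^2+] = 0.01161 / 0.03499 L = 0.332 M.

0.332 M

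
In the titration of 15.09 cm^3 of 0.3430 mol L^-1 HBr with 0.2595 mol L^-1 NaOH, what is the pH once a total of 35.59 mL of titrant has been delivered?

n(acid) = 0.3430 x 0.01509 = 0.005176 mol; n(NaOH) added = 0.2595 x 0.03559 = 0.009236 mol.
Base is in excess by 0.009236 - 0.005176 = 0.004060 mol in a total volume of 0.05068 L.
[OH^-] = 0.004060/0.05068 = 0.08011 M, so pOH = 1.10 and pH = 14.00 - 1.10 = 12.90.

12.90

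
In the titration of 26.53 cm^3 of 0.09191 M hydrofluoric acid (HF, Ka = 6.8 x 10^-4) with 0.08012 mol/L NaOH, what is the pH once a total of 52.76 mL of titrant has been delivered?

12.35

n(acid) = 0.09191 x 0.02653 = 0.002438 mol; n(NaOH) added = 0.08012 x 0.05276 = 0.004227 mol.
Base is in excess by 0.004227 - 0.002438 = 0.001789 mol in a total volume of 0.07929 L.
[OH^-] = 0.001789/0.07929 = 0.02256 M, so pOH = 1.65 and pH = 14.00 - 1.65 = 12.35.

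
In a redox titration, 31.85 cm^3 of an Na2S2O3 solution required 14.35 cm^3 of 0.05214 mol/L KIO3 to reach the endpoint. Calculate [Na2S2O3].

n(KIO3) = 0.05214 x 0.01435 = 0.0007482 mol.
From the balanced equation, 1 mol KIO3 reacts with 6 mol Na2S2O3, so n(Na2S2O3) = 0.0007482 x 6/1 = 0.004489 mol.
[Na2S2O3] = 0.004489 / 0.03185 L = 0.141 M.

0.141 M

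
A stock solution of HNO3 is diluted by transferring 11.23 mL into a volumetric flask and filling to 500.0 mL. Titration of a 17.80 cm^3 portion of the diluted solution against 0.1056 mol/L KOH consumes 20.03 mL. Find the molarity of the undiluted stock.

5.29 M

n(KOH) = 0.1056 x 0.02003 = 0.002115 mol.
n(HNO3) in the aliquot = 0.002115 mol.
[diluted HNO3] = 0.002115 / 0.01780 = 0.1188 M.
Dilution factor = 500.0/11.23 = 44.52, so [stock] = 0.1188 x 44.52 = 5.29 M.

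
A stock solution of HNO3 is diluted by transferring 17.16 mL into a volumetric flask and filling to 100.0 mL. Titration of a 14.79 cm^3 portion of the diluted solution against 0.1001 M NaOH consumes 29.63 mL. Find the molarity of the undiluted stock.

1.17 M

n(NaOH) = 0.1001 x 0.02963 = 0.002966 mol.
n(HNO3) in the aliquot = 0.002966 mol.
[diluted HNO3] = 0.002966 / 0.01479 = 0.2005 M.
Dilution factor = 100.0/17.16 = 5.828, so [stock] = 0.2005 x 5.828 = 1.17 M.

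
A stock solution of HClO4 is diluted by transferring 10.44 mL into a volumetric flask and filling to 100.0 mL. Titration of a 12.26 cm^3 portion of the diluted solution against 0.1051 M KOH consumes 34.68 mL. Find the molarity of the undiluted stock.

2.85 M

n(KOH) = 0.1051 x 0.03468 = 0.003645 mol.
n(HClO4) in the aliquot = 0.003645 mol.
[diluted HClO4] = 0.003645 / 0.01226 = 0.2973 M.
Dilution factor = 100.0/10.44 = 9.579, so [stock] = 0.2973 x 9.579 = 2.85 M.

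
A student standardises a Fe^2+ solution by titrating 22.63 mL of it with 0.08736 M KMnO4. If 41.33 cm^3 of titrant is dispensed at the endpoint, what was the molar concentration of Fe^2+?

n(KMnO4) = 0.08736 x 0.04133 = 0.003611 mol.
From the balanced equation, 1 mol KMnO4 reacts with 5 mol Fe^2+, so n(Fe^2+) = 0.003611 x 5/1 = 0.01805 mol.
[Fe^2+] = 0.01805 / 0.02263 L = 0.798 M.

0.798 M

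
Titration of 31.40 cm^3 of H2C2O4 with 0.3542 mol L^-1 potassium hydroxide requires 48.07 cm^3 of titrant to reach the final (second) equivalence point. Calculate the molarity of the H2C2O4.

0.271 M

n(KOH) = 0.3542 x 0.04807 = 0.01703 mol.
At the final (second) equivalence point, 2 mol OH^- react per mol H2C2O4, so n(H2C2O4) = 0.01703 / 2 = 0.008513 mol.
[H2C2O4] = 0.008513 / 0.03140 L = 0.271 M.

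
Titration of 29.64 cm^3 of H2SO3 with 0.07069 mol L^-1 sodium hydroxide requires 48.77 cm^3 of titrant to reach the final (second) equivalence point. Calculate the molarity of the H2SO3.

0.0582 M

n(NaOH) = 0.07069 x 0.04877 = 0.003448 mol.
At the final (second) equivalence point, 2 mol OH^- react per mol H2SO3, so n(H2SO3) = 0.003448 / 2 = 0.001724 mol.
[H2SO3] = 0.001724 / 0.02964 L = 0.0582 M.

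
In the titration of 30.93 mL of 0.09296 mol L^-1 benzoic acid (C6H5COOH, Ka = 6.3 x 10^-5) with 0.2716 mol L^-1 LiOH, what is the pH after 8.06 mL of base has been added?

4.70

Initial n(C6H5COOH) = 0.09296 x 0.03093 = 0.002875 mol.
n(LiOH) added = 0.2716 x 0.008060 = 0.002189 mol, converting that many moles of C6H5COOH to C6H5COO-.
Remaining n(C6H5COOH) = 0.0006862 mol; n(C6H5COO-) = 0.002189 mol.
By Henderson-Hasselbalch, pH = pKa + log([A^-]/[HA]) = 4.20 + log(0.002189/0.0006862) = 4.20 + (+0.50) = 4.70.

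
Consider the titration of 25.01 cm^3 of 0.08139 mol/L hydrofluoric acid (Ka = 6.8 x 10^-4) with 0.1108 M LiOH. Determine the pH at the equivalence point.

7.92

n(HF) = 0.08139 x 0.02501 = 0.002036 mol; V(LiOH) at equivalence = 0.002036/0.1108 = 0.01837 L.
At equivalence all the acid is converted to F-; total volume = 0.02501 + 0.01837 = 0.04338 L, so [F-] = 0.002036/0.04338 = 0.04692 M.
Kb = Kw/Ka = 1.0e-14 / 6.8 x 10^-4 = 1.47e-11.
[OH^-] = sqrt(Kb x [F-]) = sqrt(1.47e-11 x 0.04692) = 8.31e-7 M.
pOH = 6.08, so pH = 14.00 - 6.08 = 7.92.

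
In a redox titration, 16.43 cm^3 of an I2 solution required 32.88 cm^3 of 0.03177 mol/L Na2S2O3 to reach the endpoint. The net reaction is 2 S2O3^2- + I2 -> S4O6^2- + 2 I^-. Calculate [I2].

n(Na2S2O3) = 0.03177 x 0.03288 = 0.001045 mol.
From the balanced equation, 2 mol Na2S2O3 reacts with 1 mol I2, so n(I2) = 0.001045 x 1/2 = 0.0005223 mol.
[I2] = 0.0005223 / 0.01643 L = 0.0318 M.

0.0318 M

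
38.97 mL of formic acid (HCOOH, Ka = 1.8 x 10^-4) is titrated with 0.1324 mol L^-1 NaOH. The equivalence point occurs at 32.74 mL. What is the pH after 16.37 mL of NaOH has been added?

16.37 mL is exactly half the equivalence volume (32.74/2), i.e. the half-equivalence point.
There, n(HA) = n(A^-), so pH = pKa = -log(1.8 x 10^-4) = 3.74.

3.74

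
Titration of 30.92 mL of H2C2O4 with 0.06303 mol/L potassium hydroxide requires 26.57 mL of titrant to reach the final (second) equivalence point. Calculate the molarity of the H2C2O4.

n(KOH) = 0.06303 x 0.02657 = 0.001675 mol.
At the final (second) equivalence point, 2 mol OH^- react per mol H2C2O4, so n(H2C2O4) = 0.001675 / 2 = 0.0008374 mol.
[H2C2O4] = 0.0008374 / 0.03092 L = 0.0271 M.

0.0271 M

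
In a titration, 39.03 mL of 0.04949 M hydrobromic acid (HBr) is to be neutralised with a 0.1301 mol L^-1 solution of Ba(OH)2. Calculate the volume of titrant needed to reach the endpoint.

n(HBr) = 0.04949 mol/L x 0.03903 L = 0.001932 mol.
The neutralisation is 2 HBr : 1 Ba(OH)2, so n(Ba(OH)2) = 0.001932 x 1/2 = 0.0009658 mol.
V(Ba(OH)2) = 0.0009658 / 0.1301 = 0.007424 L = 7.42 mL.

7.42 mL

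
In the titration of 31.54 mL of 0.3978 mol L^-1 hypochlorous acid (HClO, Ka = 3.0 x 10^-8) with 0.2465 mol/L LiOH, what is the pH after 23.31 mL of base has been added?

7.45

Initial n(HClO) = 0.3978 x 0.03154 = 0.01255 mol.
n(LiOH) added = 0.2465 x 0.02331 = 0.005746 mol, converting that many moles of HClO to ClO-.
Remaining n(HClO) = 0.006801 mol; n(ClO-) = 0.005746 mol.
By Henderson-Hasselbalch, pH = pKa + log([A^-]/[HA]) = 7.52 + log(0.005746/0.006801) = 7.52 + (-0.07) = 7.45.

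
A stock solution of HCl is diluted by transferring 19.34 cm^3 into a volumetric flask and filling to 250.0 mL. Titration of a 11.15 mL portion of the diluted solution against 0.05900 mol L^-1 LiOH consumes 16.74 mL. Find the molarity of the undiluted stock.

1.15 M

n(LiOH) = 0.05900 x 0.01674 = 0.0009877 mol.
n(HCl) in the aliquot = 0.0009877 mol.
[diluted HCl] = 0.0009877 / 0.01115 = 0.08858 M.
Dilution factor = 250.0/19.34 = 12.93, so [stock] = 0.08858 x 12.93 = 1.15 M.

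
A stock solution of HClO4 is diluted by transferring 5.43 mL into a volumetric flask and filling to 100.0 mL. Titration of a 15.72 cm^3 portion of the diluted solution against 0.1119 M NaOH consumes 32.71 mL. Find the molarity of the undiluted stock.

n(NaOH) = 0.1119 x 0.03271 = 0.003660 mol.
n(HClO4) in the aliquot = 0.003660 mol.
[diluted HClO4] = 0.003660 / 0.01572 = 0.2328 M.
Dilution factor = 100.0/5.430 = 18.42, so [stock] = 0.2328 x 18.42 = 4.29 M.

4.29 M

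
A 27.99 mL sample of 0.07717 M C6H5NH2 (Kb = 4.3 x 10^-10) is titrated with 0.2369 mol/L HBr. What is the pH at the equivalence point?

2.93

n(C6H5NH2) = 0.07717 x 0.02799 = 0.002160 mol; V(HBr) at equivalence = 0.002160/0.2369 = 0.009118 L.
At equivalence the base is fully converted to C6H5NH3+; total volume = 0.03711 L, so [C6H5NH3+] = 0.002160/0.03711 = 0.05821 M.
Ka(C6H5NH3+) = Kw/Kb = 1.0e-14 / 4.3 x 10^-10 = 2.33e-5.
[H^+] = sqrt(Ka x [C6H5NH3+]) = sqrt(2.33e-5 x 0.05821) = 0.00116 M.
pH = -log(0.00116) = 2.93.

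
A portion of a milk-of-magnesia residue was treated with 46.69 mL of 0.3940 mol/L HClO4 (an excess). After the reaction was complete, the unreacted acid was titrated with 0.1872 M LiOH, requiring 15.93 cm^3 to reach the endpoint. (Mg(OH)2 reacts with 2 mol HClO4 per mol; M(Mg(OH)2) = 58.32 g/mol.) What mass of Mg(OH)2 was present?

Total n(HClO4) added = 0.3940 x 0.04669 = 0.01840 mol.
n(LiOH) used = 0.1872 x 0.01593 = 0.002982 mol, which equals the excess n(HClO4).
So n(HClO4) consumed by the sample = 0.01840 - 0.002982 = 0.01541 mol.
n(Mg(OH)2) = 0.01541 / 2 = 0.007707 mol.
mass = 0.007707 mol x 58.32 g/mol = 0.449 g.

0.449 g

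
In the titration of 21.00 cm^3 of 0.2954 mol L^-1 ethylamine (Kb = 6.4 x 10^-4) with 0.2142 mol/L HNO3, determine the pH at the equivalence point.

5.86

n(C2H5NH2) = 0.2954 x 0.02100 = 0.006203 mol; V(HNO3) at equivalence = 0.006203/0.2142 = 0.02896 L.
At equivalence the base is fully converted to C2H5NH3+; total volume = 0.04996 L, so [C2H5NH3+] = 0.006203/0.04996 = 0.1242 M.
Ka(C2H5NH3+) = Kw/Kb = 1.0e-14 / 6.4 x 10^-4 = 1.56e-11.
[H^+] = sqrt(Ka x [C2H5NH3+]) = sqrt(1.56e-11 x 0.1242) = 1.39e-6 M.
pH = -log(1.39e-6) = 5.86.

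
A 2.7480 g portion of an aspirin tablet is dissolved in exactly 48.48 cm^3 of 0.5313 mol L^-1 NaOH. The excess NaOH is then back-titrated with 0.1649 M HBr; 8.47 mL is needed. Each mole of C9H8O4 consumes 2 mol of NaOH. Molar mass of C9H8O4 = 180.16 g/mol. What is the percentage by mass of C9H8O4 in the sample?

79.9%

Total n(NaOH) added = 0.5313 x 0.04848 = 0.02576 mol.
n(HBr) used = 0.1649 x 0.008470 = 0.001397 mol, which equals the excess n(NaOH).
So n(NaOH) consumed by the sample = 0.02576 - 0.001397 = 0.02436 mol.
n(C9H8O4) = 0.02436 / 2 = 0.01218 mol.
mass C9H8O4 = 0.01218 x 180.16 = 2.194 g, so %C9H8O4 = 2.194/2.7480 x 100 = 79.9%.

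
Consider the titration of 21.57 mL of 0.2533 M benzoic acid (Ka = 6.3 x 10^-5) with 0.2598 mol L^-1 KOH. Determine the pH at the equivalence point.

n(C6H5COOH) = 0.2533 x 0.02157 = 0.005464 mol; V(KOH) at equivalence = 0.005464/0.2598 = 0.02103 L.
At equivalence all the acid is converted to C6H5COO-; total volume = 0.02157 + 0.02103 = 0.04260 L, so [C6H5COO-] = 0.005464/0.04260 = 0.1283 M.
Kb = Kw/Ka = 1.0e-14 / 6.3 x 10^-5 = 1.59e-10.
[OH^-] = sqrt(Kb x [C6H5COO-]) = sqrt(1.59e-10 x 0.1283) = 4.51e-6 M.
pOH = 5.35, so pH = 14.00 - 5.35 = 8.65.

8.65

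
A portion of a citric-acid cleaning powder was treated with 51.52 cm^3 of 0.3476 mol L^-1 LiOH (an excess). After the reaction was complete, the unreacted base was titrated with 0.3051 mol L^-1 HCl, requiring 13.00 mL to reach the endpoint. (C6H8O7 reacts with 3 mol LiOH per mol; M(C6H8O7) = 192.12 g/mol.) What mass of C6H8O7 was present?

Total n(LiOH) added = 0.3476 x 0.05152 = 0.01791 mol.
n(HCl) used = 0.3051 x 0.01300 = 0.003966 mol, which equals the excess n(LiOH).
So n(LiOH) consumed by the sample = 0.01791 - 0.003966 = 0.01394 mol.
n(C6H8O7) = 0.01394 / 3 = 0.004647 mol.
mass = 0.004647 mol x 192.12 g/mol = 0.893 g.

0.893 g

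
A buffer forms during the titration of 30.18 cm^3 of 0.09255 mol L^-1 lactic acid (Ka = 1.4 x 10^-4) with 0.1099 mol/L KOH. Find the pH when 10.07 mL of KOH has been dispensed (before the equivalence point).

Initial n(HC3H5O3) = 0.09255 x 0.03018 = 0.002793 mol.
n(KOH) added = 0.1099 x 0.01007 = 0.001107 mol, converting that many moles of HC3H5O3 to C3H5O3-.
Remaining n(HC3H5O3) = 0.001686 mol; n(C3H5O3-) = 0.001107 mol.
By Henderson-Hasselbalch, pH = pKa + log([A^-]/[HA]) = 3.85 + log(0.001107/0.001686) = 3.85 + (-0.18) = 3.67.

3.67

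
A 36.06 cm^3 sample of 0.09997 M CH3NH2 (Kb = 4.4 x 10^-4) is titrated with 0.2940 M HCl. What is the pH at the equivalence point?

5.89

n(CH3NH2) = 0.09997 x 0.03606 = 0.003605 mol; V(HCl) at equivalence = 0.003605/0.2940 = 0.01226 L.
At equivalence the base is fully converted to CH3NH3+; total volume = 0.04832 L, so [CH3NH3+] = 0.003605/0.04832 = 0.07460 M.
Ka(CH3NH3+) = Kw/Kb = 1.0e-14 / 4.4 x 10^-4 = 2.27e-11.
[H^+] = sqrt(Ka x [CH3NH3+]) = sqrt(2.27e-11 x 0.07460) = 1.30e-6 M.
pH = -log(1.30e-6) = 5.89.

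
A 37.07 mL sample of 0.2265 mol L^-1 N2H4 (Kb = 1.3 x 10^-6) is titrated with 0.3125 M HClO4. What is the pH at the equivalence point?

4.50

n(N2H4) = 0.2265 x 0.03707 = 0.008396 mol; V(HClO4) at equivalence = 0.008396/0.3125 = 0.02687 L.
At equivalence the base is fully converted to N2H5+; total volume = 0.06394 L, so [N2H5+] = 0.008396/0.06394 = 0.1313 M.
Ka(N2H5+) = Kw/Kb = 1.0e-14 / 1.3 x 10^-6 = 7.69e-9.
[H^+] = sqrt(Ka x [N2H5+]) = sqrt(7.69e-9 x 0.1313) = 3.18e-5 M.
pH = -log(3.18e-5) = 4.50.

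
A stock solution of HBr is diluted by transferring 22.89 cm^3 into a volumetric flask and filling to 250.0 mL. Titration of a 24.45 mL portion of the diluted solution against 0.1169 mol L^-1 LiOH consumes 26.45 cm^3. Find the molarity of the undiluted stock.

1.38 M

n(LiOH) = 0.1169 x 0.02645 = 0.003092 mol.
n(HBr) in the aliquot = 0.003092 mol.
[diluted HBr] = 0.003092 / 0.02445 = 0.1265 M.
Dilution factor = 250.0/22.89 = 10.92, so [stock] = 0.1265 x 10.92 = 1.38 M.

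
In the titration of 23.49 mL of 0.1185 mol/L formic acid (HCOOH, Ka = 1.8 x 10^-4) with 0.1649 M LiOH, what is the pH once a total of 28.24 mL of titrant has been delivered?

n(acid) = 0.1185 x 0.02349 = 0.002784 mol; n(LiOH) added = 0.1649 x 0.02824 = 0.004657 mol.
Base is in excess by 0.004657 - 0.002784 = 0.001873 mol in a total volume of 0.05173 L.
[OH^-] = 0.001873/0.05173 = 0.03621 M, so pOH = 1.44 and pH = 14.00 - 1.44 = 12.56.

12.56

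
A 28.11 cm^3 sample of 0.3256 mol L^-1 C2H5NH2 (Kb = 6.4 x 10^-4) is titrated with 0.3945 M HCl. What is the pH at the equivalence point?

5.78

n(C2H5NH2) = 0.3256 x 0.02811 = 0.009153 mol; V(HCl) at equivalence = 0.009153/0.3945 = 0.02320 L.
At equivalence the base is fully converted to C2H5NH3+; total volume = 0.05131 L, so [C2H5NH3+] = 0.009153/0.05131 = 0.1784 M.
Ka(C2H5NH3+) = Kw/Kb = 1.0e-14 / 6.4 x 10^-4 = 1.56e-11.
[H^+] = sqrt(Ka x [C2H5NH3+]) = sqrt(1.56e-11 x 0.1784) = 1.67e-6 M.
pH = -log(1.67e-6) = 5.78.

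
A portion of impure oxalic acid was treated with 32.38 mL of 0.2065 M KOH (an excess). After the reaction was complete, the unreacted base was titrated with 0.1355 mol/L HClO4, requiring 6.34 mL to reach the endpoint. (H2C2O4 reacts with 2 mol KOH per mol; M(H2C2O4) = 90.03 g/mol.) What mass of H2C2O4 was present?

Total n(KOH) added = 0.2065 x 0.03238 = 0.006686 mol.
n(HClO4) used = 0.1355 x 0.006340 = 0.0008591 mol, which equals the excess n(KOH).
So n(KOH) consumed by the sample = 0.006686 - 0.0008591 = 0.005827 mol.
n(H2C2O4) = 0.005827 / 2 = 0.002914 mol.
mass = 0.002914 mol x 90.03 g/mol = 0.262 g.

0.262 g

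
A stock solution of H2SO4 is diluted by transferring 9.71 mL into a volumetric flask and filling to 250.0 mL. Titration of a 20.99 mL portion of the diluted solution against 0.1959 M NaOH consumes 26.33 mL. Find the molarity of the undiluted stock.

3.16 M

n(NaOH) = 0.1959 x 0.02633 = 0.005158 mol.
n(H2SO4) in the aliquot = 0.005158 x 1/2 = 0.002579 mol.
[diluted H2SO4] = 0.002579 / 0.02099 = 0.1229 M.
Dilution factor = 250.0/9.710 = 25.75, so [stock] = 0.1229 x 25.75 = 3.16 M.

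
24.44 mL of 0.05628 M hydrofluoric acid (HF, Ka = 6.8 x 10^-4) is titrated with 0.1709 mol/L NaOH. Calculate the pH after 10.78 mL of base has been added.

12.12

n(acid) = 0.05628 x 0.02444 = 0.001375 mol; n(NaOH) added = 0.1709 x 0.01078 = 0.001842 mol.
Base is in excess by 0.001842 - 0.001375 = 0.0004668 mol in a total volume of 0.03522 L.
[OH^-] = 0.0004668/0.03522 = 0.01325 M, so pOH = 1.88 and pH = 14.00 - 1.88 = 12.12.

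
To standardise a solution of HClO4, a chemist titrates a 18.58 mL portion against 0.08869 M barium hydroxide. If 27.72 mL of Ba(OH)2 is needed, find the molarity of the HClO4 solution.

n(Ba(OH)2) delivered = 0.08869 x 0.02772 = 0.002458 mol.
The reaction is 2 HClO4 + 1 Ba(OH)2, so n(HClO4) = 0.002458 x 2/1 = 0.004917 mol.
[HClO4] = 0.004917 mol / 0.01858 L = 0.265 M.

0.265 M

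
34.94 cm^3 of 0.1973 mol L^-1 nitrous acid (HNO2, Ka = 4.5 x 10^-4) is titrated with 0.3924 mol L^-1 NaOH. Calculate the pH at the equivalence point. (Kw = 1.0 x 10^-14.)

8.23

n(HNO2) = 0.1973 x 0.03494 = 0.006894 mol; V(NaOH) at equivalence = 0.006894/0.3924 = 0.01757 L.
At equivalence all the acid is converted to NO2-; total volume = 0.03494 + 0.01757 = 0.05251 L, so [NO2-] = 0.006894/0.05251 = 0.1313 M.
Kb = Kw/Ka = 1.0e-14 / 4.5 x 10^-4 = 2.22e-11.
[OH^-] = sqrt(Kb x [NO2-]) = sqrt(2.22e-11 x 0.1313) = 1.71e-6 M.
pOH = 5.77, so pH = 14.00 - 5.77 = 8.23.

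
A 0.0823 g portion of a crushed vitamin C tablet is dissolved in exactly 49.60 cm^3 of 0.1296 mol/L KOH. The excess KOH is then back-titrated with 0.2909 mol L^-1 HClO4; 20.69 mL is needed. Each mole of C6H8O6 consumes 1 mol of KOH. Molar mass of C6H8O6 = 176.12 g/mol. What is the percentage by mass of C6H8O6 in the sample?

87.6%

Total n(KOH) added = 0.1296 x 0.04960 = 0.006428 mol.
n(HClO4) used = 0.2909 x 0.02069 = 0.006019 mol, which equals the excess n(KOH).
So n(KOH) consumed by the sample = 0.006428 - 0.006019 = 0.0004094 mol.
n(C6H8O6) = 0.0004094 / 1 = 0.0004094 mol.
mass C6H8O6 = 0.0004094 x 176.12 = 0.07211 g, so %C6H8O6 = 0.07211/0.0823 x 100 = 87.6%.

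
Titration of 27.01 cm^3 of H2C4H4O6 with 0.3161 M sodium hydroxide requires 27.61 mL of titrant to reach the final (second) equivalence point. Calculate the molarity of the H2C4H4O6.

n(NaOH) = 0.3161 x 0.02761 = 0.008728 mol.
At the final (second) equivalence point, 2 mol OH^- react per mol H2C4H4O6, so n(H2C4H4O6) = 0.008728 / 2 = 0.004364 mol.
[H2C4H4O6] = 0.004364 / 0.02701 L = 0.162 M.

0.162 M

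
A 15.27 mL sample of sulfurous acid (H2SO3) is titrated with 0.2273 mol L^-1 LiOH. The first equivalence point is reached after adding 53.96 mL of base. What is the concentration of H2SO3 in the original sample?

0.803 M

n(LiOH) = 0.2273 x 0.05396 = 0.01227 mol.
At the first equivalence point, 1 mol OH^- react per mol H2SO3, so n(H2SO3) = 0.01227 / 1 = 0.01227 mol.
[H2SO3] = 0.01227 / 0.01527 L = 0.803 M.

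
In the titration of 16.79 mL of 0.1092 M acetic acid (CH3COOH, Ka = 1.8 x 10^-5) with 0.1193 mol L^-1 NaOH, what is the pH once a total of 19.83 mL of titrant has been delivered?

n(acid) = 0.1092 x 0.01679 = 0.001833 mol; n(NaOH) added = 0.1193 x 0.01983 = 0.002366 mol.
Base is in excess by 0.002366 - 0.001833 = 0.0005323 mol in a total volume of 0.03662 L.
[OH^-] = 0.0005323/0.03662 = 0.01453 M, so pOH = 1.84 and pH = 14.00 - 1.84 = 12.16.

12.16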